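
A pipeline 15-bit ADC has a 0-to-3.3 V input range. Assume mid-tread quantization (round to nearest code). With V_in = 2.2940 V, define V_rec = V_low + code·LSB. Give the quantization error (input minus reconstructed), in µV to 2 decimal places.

LSB = 3.3/2^15 = 100.71 µV.
Scaled input = 22778.7248 LSBs, so code = 22779.
Reconstructed: 2.2940277 V.
Error = 2.2940 − 2.2940277 = -2.771e-05 V = -27.71 µV.

-27.71 µV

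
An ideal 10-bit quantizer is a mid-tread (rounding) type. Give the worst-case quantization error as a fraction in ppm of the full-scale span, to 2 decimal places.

488.28 ppm

Rounding → worst-case error = ½ LSB = V_FS/2^11, so 1e+06/2048 = 488.281 ppm of full scale.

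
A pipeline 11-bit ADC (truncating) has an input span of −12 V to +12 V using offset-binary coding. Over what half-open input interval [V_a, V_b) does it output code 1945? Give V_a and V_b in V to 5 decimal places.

[10.79297 V, 10.80469 V)

LSB = 24/2^11 = 11.719 mV.
V_a = V_low + 1945·LSB = 10.793 V; V_b = V_low + 1946·LSB = 10.8047 V.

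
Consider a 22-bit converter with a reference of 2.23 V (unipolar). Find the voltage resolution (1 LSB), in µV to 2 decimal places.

Full-scale span = 2.23 V.
LSB = 2.23 / 2^22 = 2.23 / 4194304 = 5.31673e-07 V = 0.53 µV.

0.53 µV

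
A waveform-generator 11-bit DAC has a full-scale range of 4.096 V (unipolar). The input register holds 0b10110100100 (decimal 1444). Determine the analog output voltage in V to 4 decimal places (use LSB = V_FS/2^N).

2.8880 V

LSB = 4.096 V / 2^11 = 2.000 mV.
Code 0b10110100100 = 1444 decimal.
V_out = 0 + 1444 × 0.002 V = 2.888 V.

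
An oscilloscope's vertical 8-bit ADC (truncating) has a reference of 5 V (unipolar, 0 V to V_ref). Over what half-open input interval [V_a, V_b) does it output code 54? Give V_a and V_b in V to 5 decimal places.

[1.05469 V, 1.07422 V)

LSB = 5/2^8 = 19.531 mV.
V_a = V_low + 54·LSB = 1.05469 V; V_b = V_low + 55·LSB = 1.07422 V.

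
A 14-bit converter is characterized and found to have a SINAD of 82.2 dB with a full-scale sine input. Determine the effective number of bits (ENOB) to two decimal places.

13.36 bits

ENOB = (SINAD − 1.76) / 6.02 = (82.2 − 1.76)/6.02 = 13.362.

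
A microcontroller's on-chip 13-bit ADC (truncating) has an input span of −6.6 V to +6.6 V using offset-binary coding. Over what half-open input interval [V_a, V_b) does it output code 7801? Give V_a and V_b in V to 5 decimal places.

[5.96997 V, 5.97158 V)

LSB = 13.2/2^13 = 1.611 mV.
V_a = V_low + 7801·LSB = 5.96997 V; V_b = V_low + 7802·LSB = 5.97158 V.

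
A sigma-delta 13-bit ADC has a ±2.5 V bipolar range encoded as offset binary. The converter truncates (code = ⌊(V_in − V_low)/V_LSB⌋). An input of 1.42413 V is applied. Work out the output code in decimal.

With 8192 levels over 5 V, one step is 0.610 mV.
Input sits at 6429.295 steps above V_low.
So the output code is 6429.

code 6429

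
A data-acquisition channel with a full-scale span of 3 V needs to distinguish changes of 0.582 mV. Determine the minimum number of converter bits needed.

Number of steps required ≥ 3 V / 0.582 mV = 5154.64.
Need 2^N ≥ 5154.64; 2^12 = 4096, 2^13 = 8192.
Minimum N = 13.

13 bits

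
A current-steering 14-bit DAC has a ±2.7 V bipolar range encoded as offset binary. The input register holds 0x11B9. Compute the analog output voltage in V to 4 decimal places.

-1.2047 V

LSB = 5.4 V / 2^14 = 329.59 µV.
Code 0x11B9 = 4537 decimal.
V_out = (−2.7) + 4537 × 0.00032959 V = -1.20465 V.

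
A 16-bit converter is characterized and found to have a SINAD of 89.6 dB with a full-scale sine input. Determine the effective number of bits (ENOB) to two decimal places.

14.59 bits

ENOB = (SINAD − 1.76) / 6.02 = (89.6 − 1.76)/6.02 = 14.591.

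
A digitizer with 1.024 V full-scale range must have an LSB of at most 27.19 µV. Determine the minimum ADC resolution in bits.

16 bits

Number of steps required ≥ 1.024 V / 27.19 µV = 37660.90.
Need 2^N ≥ 37660.90; 2^15 = 32768, 2^16 = 65536.
Minimum N = 16.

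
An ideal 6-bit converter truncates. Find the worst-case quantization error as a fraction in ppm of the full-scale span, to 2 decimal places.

15625.00 ppm

Truncating → worst-case error = 1 LSB = V_FS/2^6, so 1e+06/64 = 15625 ppm of full scale.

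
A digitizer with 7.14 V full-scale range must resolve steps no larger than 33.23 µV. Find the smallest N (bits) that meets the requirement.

Number of steps required ≥ 7.14 V / 33.23 µV = 214866.08.
Need 2^N ≥ 214866.08; 2^17 = 131072, 2^18 = 262144.
Minimum N = 18.

18 bits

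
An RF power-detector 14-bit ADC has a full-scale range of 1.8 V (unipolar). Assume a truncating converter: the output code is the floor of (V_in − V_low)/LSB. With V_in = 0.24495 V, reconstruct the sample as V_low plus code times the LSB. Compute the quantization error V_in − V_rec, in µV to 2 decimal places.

64.75 µV

LSB = 1.8/2^14 = 109.86 µV.
(V_in − V_low)/LSB = (0.24495 − 0)/0.000109863 = 2229.5893 → code 2229 (floor).
Reconstructed: 0.24488525 V.
Error = 0.24495 − 0.24488525 = 6.47461e-05 V = 64.75 µV.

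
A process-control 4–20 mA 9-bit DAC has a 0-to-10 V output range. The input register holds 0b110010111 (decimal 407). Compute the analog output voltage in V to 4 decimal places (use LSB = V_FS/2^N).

7.9492 V

LSB = 10 V / 2^9 = 19.531 mV.
Code 0b110010111 = 407 decimal.
V_out = 0 + 407 × 0.0195312 V = 7.94922 V.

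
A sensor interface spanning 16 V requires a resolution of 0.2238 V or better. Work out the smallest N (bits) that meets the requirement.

Number of steps required ≥ 16 V / 0.2238 V = 71.49.
Need 2^N ≥ 71.49; 2^6 = 64, 2^7 = 128.
Minimum N = 7.

7 bits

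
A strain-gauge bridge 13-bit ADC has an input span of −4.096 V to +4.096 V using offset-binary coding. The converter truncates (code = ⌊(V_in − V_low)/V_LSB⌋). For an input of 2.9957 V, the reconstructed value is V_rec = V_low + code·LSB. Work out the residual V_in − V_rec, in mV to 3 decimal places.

0.700 mV

Step size: 8.192 V ÷ 2^13 = 1.000 mV.
(V_in − V_low)/LSB = (2.9957 − (−4.096))/0.001 = 7091.7000 → code 7091 (floor).
V_rec = (−4.096) + 7091·0.001 = 2.995 V.
Difference: 0.0007 V → 0.700 mV.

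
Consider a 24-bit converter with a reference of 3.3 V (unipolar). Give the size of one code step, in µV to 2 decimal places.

0.20 µV

Full-scale span = 3.3 V.
LSB = 3.3 / 2^24 = 3.3 / 16777216 = 1.96695e-07 V = 0.20 µV.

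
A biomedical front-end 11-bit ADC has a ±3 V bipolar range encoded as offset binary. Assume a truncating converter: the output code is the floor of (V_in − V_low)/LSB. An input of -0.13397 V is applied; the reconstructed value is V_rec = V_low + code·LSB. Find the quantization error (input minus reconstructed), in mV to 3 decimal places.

0.796 mV

LSB = 6/2^11 = 2.930 mV.
(V_in − V_low)/LSB = (-0.13397 − (−3))/0.00292969 = 978.2716 → code 978 (floor).
V_rec = (−3) + 978·0.00292969 = -0.13476562 V.
Error = -0.13397 − (−0.13476562) = 0.000795625 V = 0.796 mV.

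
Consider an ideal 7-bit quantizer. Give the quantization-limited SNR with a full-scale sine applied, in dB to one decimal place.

43.9 dB

SNR ≈ 6.02·N + 1.76 dB = 6.02·7 + 1.76 = 43.90 dB.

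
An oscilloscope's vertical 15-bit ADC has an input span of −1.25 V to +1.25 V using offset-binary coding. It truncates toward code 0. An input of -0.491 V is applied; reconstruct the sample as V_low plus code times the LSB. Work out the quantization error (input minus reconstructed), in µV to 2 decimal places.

LSB = 2.5/2^15 = 76.29 µV.
Scaled input = 9948.3648 LSBs, so code = 9948.
Code 9948 maps back to (−1.25) + 9948×7.62939e-05 V = -0.49102783 V.
V_in − V_rec = 2.7832e-05 V = 27.83 µV.

27.83 µV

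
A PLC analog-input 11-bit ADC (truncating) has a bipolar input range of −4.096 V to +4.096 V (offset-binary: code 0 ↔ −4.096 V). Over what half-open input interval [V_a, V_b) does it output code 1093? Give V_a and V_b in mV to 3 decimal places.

[276.000 mV, 280.000 mV)

LSB = 8.192/2^11 = 4.000 mV.
V_a = V_low + 1093·LSB = 0.276 V; V_b = V_low + 1094·LSB = 0.28 V.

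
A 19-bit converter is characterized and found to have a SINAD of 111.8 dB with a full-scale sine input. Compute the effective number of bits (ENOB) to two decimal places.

ENOB = (SINAD − 1.76) / 6.02 = (111.8 − 1.76)/6.02 = 18.279.

18.28 bits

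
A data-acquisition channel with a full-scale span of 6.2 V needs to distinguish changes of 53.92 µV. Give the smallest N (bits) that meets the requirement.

17 bits

Number of steps required ≥ 6.2 V / 53.92 µV = 114985.16.
Need 2^N ≥ 114985.16; 2^16 = 65536, 2^17 = 131072.
Minimum N = 17.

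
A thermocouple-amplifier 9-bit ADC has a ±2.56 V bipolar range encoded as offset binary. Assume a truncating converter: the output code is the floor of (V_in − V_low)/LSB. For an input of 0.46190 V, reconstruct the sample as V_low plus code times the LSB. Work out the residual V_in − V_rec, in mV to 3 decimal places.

One LSB is 5.12 V / 512 = 10.000 mV.
Scaled input = 302.1900 LSBs, so code = 302.
Code 302 maps back to (−2.56) + 302×0.01 V = 0.46 V.
V_in − V_rec = 0.0019 V = 1.900 mV.

1.900 mV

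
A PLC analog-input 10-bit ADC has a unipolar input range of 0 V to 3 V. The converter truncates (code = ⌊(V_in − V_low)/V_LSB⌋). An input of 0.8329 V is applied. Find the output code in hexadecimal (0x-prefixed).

Full-scale span = 3 V; LSB = 3/2^10 = 2.930 mV.
(V_in − V_low)/LSB = (0.8329 − 0) / 0.00292969 = 284.297.
⌊·⌋(284.297) = 284.
In hexadecimal (0x-prefixed): 0x11C.

code 0x11C (decimal 284)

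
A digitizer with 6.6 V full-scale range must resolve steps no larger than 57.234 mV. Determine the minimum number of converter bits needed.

7 bits

Number of steps required ≥ 6.6 V / 57.234 mV = 115.32.
Need 2^N ≥ 115.32; 2^6 = 64, 2^7 = 128.
Minimum N = 7.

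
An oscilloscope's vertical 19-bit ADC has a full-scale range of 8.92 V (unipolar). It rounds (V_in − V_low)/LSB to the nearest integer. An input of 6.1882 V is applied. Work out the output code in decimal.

With 524288 levels over 8.92 V, one step is 17.01 µV.
(V_in − V_low)/LSB = (6.1882 − 0) / 1.70135e-05 = 363721.861.
So the output code is 363722.

code 363722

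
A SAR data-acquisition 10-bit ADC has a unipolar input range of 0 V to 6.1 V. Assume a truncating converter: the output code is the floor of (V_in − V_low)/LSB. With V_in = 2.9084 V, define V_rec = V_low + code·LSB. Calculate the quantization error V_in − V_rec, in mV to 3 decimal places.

Step size: 6.1 V ÷ 2^10 = 5.957 mV.
(V_in − V_low)/LSB = (2.9084 − 0)/0.00595703 = 488.2298 → code 488 (floor).
Reconstructed: 2.9070313 V.
V_in − V_rec = 0.00136875 V = 1.369 mV.

1.369 mV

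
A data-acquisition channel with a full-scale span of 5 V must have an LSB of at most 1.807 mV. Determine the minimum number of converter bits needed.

12 bits

Number of steps required ≥ 5 V / 1.807 mV = 2767.02.
Need 2^N ≥ 2767.02; 2^11 = 2048, 2^12 = 4096.
Minimum N = 12.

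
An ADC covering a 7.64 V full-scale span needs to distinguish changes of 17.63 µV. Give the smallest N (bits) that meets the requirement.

Number of steps required ≥ 7.64 V / 17.63 µV = 433352.24.
Need 2^N ≥ 433352.24; 2^18 = 262144, 2^19 = 524288.
Minimum N = 19.

19 bits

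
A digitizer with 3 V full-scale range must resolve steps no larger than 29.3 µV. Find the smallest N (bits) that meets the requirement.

17 bits

Number of steps required ≥ 3 V / 29.3 µV = 102389.08.
Need 2^N ≥ 102389.08; 2^16 = 65536, 2^17 = 131072.
Minimum N = 17.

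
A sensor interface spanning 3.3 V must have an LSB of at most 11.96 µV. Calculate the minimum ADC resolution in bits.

19 bits

Number of steps required ≥ 3.3 V / 11.96 µV = 275919.73.
Need 2^N ≥ 275919.73; 2^18 = 262144, 2^19 = 524288.
Minimum N = 19.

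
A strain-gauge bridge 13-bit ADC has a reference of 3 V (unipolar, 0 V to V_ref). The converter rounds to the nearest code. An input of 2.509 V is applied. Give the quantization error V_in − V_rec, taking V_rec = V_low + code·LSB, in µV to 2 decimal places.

One LSB is 3 V / 8192 = 366.21 µV.
Scaled input = 6851.2427 LSBs, so code = 6851.
V_rec = 0 + 6851·0.000366211 = 2.5089111 V.
Error = 2.509 − 2.5089111 = 8.88672e-05 V = 88.87 µV.

88.87 µV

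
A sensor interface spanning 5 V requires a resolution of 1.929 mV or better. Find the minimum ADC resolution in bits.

12 bits

Number of steps required ≥ 5 V / 1.929 mV = 2592.02.
Need 2^N ≥ 2592.02; 2^11 = 2048, 2^12 = 4096.
Minimum N = 12.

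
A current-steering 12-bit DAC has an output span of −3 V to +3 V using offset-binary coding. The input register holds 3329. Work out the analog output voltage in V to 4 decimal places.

1.8765 V

LSB = 6 V / 2^12 = 1.465 mV.
V_out = (−3) + 3329 × 0.00146484 V = 1.87646 V.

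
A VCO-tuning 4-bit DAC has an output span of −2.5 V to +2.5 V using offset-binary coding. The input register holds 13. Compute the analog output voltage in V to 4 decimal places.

LSB = 5 V / 2^4 = 312.500 mV.
V_out = (−2.5) + 13 × 0.3125 V = 1.5625 V.

1.5625 V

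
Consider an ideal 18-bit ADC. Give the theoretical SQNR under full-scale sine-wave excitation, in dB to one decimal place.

SNR ≈ 6.02·N + 1.76 dB = 6.02·18 + 1.76 = 110.12 dB.

110.1 dB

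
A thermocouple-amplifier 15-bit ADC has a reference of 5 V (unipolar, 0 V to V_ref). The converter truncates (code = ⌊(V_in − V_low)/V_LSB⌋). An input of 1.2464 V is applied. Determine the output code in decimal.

With 32768 levels over 5 V, one step is 152.59 µV.
Input sits at 8168.407 steps above V_low.
Floor → code 8168.

code 8168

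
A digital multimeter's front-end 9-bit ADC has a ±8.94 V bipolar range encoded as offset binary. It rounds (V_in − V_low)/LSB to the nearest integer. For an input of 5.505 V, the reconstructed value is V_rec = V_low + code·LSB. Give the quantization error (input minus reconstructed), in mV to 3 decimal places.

LSB = 17.88/2^9 = 34.922 mV.
Scaled input = 413.6376 LSBs, so code = 414.
V_rec = (−8.94) + 414·0.0349219 = 5.5176562 V.
Difference: -0.0126563 V → -12.656 mV.

-12.656 mV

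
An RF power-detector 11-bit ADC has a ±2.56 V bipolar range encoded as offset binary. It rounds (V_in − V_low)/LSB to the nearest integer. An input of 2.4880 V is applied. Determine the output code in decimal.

With 2048 levels over 5.12 V, one step is 2.500 mV.
(V_in − V_low)/LSB = (2.4880 − (−2.56)) / 0.0025 = 2019.200.
So the output code is 2019.

code 2019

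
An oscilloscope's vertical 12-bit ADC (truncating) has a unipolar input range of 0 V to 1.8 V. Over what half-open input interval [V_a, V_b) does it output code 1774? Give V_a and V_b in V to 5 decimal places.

LSB = 1.8/2^12 = 439.45 µV.
V_a = V_low + 1774·LSB = 0.77959 V; V_b = V_low + 1775·LSB = 0.780029 V.

[0.77959 V, 0.78003 V)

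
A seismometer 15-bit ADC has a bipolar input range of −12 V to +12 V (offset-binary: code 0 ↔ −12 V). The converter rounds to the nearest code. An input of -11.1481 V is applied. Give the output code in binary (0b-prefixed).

code 0b10010001011 (decimal 1163)

With 32768 levels over 24 V, one step is 0.732 mV.
(V_in − V_low)/LSB = (-11.1481 − (−12)) / 0.000732422 = 1163.127.
Round → code 1163.
In binary (0b-prefixed): 0b10010001011.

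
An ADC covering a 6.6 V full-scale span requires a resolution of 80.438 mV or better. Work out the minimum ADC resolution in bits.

7 bits

Number of steps required ≥ 6.6 V / 80.438 mV = 82.05.
Need 2^N ≥ 82.05; 2^6 = 64, 2^7 = 128.
Minimum N = 7.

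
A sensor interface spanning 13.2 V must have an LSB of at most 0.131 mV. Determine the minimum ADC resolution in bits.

Number of steps required ≥ 13.2 V / 0.131 mV = 100763.36.
Need 2^N ≥ 100763.36; 2^16 = 65536, 2^17 = 131072.
Minimum N = 17.

17 bits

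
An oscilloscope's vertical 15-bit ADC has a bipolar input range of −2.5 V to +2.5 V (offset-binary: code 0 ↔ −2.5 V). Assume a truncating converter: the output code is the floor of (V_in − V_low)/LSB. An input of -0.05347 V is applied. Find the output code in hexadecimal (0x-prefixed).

code 0x3EA1 (decimal 16033)

With 32768 levels over 5 V, one step is 152.59 µV.
(-0.05347 − (−2.5)) / 0.000152588 = 16033.579 LSBs.
So the output code is 16033.
In hexadecimal (0x-prefixed): 0x3EA1.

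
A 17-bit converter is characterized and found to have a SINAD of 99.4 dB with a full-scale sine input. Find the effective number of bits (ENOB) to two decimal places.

ENOB = (SINAD − 1.76) / 6.02 = (99.4 − 1.76)/6.02 = 16.219.

16.22 bits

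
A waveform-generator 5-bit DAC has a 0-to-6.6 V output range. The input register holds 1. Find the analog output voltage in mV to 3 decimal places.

LSB = 6.6 V / 2^5 = 206.250 mV.
V_out = 0 + 1 × 0.20625 V = 0.20625 V.
= 206.250 mV.

206.250 mV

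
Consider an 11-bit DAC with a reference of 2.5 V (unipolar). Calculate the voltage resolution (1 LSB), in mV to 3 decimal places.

Full-scale span = 2.5 V.
LSB = 2.5 / 2^11 = 2.5 / 2048 = 0.0012207 V = 1.221 mV.

1.221 mV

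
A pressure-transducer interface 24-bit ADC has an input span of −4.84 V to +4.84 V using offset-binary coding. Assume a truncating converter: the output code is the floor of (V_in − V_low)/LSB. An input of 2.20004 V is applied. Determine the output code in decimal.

code 12201680

LSB = 9.68 V / 16777216 = 0.58 µV.
Input sits at 12201680.964 steps above V_low.
Floor → code 12201680.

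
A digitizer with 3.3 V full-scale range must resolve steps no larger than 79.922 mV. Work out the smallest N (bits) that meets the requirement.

6 bits

Number of steps required ≥ 3.3 V / 79.922 mV = 41.29.
Need 2^N ≥ 41.29; 2^5 = 32, 2^6 = 64.
Minimum N = 6.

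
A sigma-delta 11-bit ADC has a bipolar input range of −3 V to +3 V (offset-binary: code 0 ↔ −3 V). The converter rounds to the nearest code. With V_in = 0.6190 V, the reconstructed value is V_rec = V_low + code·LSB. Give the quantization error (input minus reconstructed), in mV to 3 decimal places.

0.836 mV

One LSB is 6 V / 2048 = 2.930 mV.
(V_in − V_low)/LSB = (0.6190 − (−3))/0.00292969 = 1235.2853 → code 1235 (round).
V_rec = (−3) + 1235·0.00292969 = 0.61816406 V.
V_in − V_rec = 0.000835937 V = 0.836 mV.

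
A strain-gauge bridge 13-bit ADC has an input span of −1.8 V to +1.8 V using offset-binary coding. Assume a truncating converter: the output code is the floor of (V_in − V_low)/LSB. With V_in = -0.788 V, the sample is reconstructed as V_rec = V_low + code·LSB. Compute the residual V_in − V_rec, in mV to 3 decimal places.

One LSB is 3.6 V / 8192 = 439.45 µV.
Scaled input = 2302.8622 LSBs, so code = 2302.
Code 2302 maps back to (−1.8) + 2302×0.000439453 V = -0.78837891 V.
Error = -0.788 − (−0.78837891) = 0.000378906 V = 0.379 mV.

0.379 mV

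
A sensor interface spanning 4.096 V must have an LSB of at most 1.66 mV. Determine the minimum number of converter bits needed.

12 bits

Number of steps required ≥ 4.096 V / 1.66 mV = 2467.47.
Need 2^N ≥ 2467.47; 2^11 = 2048, 2^12 = 4096.
Minimum N = 12.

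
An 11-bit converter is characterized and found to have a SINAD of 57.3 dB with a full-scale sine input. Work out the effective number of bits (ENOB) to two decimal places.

9.23 bits

ENOB = (SINAD − 1.76) / 6.02 = (57.3 − 1.76)/6.02 = 9.226.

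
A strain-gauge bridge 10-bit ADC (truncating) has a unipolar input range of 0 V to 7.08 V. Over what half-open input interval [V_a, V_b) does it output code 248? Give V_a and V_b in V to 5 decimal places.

[1.71469 V, 1.72160 V)

LSB = 7.08/2^10 = 6.914 mV.
V_a = V_low + 248·LSB = 1.71469 V; V_b = V_low + 249·LSB = 1.7216 V.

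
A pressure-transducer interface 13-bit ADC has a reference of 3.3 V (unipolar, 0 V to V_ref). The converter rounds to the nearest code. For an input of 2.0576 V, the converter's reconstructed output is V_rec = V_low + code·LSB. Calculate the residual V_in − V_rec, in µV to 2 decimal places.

-66.02 µV

LSB = 3.3/2^13 = 402.83 µV.
(2.0576 − 0)/0.000402832 = 5107.8361; round gives code 5108.
Code 5108 maps back to 0 + 5108×0.000402832 V = 2.057666 V.
Error = 2.0576 − 2.057666 = -6.60156e-05 V = -66.02 µV.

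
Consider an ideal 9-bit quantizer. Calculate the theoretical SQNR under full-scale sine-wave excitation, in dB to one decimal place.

SNR ≈ 6.02·N + 1.76 dB = 6.02·9 + 1.76 = 55.94 dB.

55.9 dB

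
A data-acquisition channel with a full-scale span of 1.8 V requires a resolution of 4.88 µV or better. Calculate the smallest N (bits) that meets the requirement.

Number of steps required ≥ 1.8 V / 4.88 µV = 368852.46.
Need 2^N ≥ 368852.46; 2^18 = 262144, 2^19 = 524288.
Minimum N = 19.

19 bits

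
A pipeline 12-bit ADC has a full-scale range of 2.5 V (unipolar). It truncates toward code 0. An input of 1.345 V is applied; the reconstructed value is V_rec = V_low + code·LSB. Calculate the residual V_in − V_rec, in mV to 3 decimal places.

One LSB is 2.5 V / 4096 = 0.610 mV.
Scaled input = 2203.6480 LSBs, so code = 2203.
V_rec = 0 + 2203·0.000610352 = 1.3446045 V.
Error = 1.345 − 1.3446045 = 0.000395508 V = 0.396 mV.

0.396 mV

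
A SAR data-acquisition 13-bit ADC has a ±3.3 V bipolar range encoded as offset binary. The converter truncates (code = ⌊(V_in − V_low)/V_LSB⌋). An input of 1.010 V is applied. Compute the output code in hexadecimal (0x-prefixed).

code 0x14E5 (decimal 5349)

Full-scale span = 6.6 V; LSB = 6.6/2^13 = 0.806 mV.
(1.010 − (−3.3)) / 0.000805664 = 5349.624 LSBs.
So the output code is 5349.
In hexadecimal (0x-prefixed): 0x14E5.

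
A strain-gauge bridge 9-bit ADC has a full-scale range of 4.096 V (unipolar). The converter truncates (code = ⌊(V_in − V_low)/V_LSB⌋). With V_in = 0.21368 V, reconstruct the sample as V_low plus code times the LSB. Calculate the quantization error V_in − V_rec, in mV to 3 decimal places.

One LSB is 4.096 V / 512 = 8.000 mV.
Scaled input = 26.7100 LSBs, so code = 26.
Reconstructed: 0.208 V.
Error = 0.21368 − 0.208 = 0.00568 V = 5.680 mV.

5.680 mV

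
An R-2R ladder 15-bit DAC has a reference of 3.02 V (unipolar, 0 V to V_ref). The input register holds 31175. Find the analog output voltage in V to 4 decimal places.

LSB = 3.02 V / 2^15 = 92.16 µV.
V_out = 0 + 31175 × 9.21631e-05 V = 2.87318 V.

2.8732 V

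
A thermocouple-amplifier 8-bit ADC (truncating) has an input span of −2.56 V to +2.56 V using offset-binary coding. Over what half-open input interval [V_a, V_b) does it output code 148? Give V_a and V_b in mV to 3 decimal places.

[400.000 mV, 420.000 mV)

LSB = 5.12/2^8 = 20.000 mV.
V_a = V_low + 148·LSB = 0.4 V; V_b = V_low + 149·LSB = 0.42 V.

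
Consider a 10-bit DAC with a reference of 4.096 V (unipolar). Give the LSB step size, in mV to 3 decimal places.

4.000 mV

Full-scale span = 4.096 V.
LSB = 4.096 / 2^10 = 4.096 / 1024 = 0.004 V = 4.000 mV.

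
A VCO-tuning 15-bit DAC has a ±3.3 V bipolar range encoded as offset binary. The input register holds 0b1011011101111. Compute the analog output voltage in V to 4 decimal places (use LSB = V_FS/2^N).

-2.1175 V

LSB = 6.6 V / 2^15 = 201.42 µV.
Code 0b1011011101111 = 5871 decimal.
V_out = (−3.3) + 5871 × 0.000201416 V = -2.11749 V.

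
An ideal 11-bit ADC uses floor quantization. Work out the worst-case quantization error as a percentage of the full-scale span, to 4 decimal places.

0.0488 %

Truncating → worst-case error = 1 LSB = V_FS/2^11, so 100/2048 = 0.0488281 % of full scale.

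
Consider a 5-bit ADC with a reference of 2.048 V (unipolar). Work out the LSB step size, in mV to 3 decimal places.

64.000 mV

Full-scale span = 2.048 V.
LSB = 2.048 / 2^5 = 2.048 / 32 = 0.064 V = 64.000 mV.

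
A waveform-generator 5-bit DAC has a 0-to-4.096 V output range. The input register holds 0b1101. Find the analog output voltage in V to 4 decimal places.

1.6640 V

LSB = 4.096 V / 2^5 = 128.000 mV.
Code 0b1101 = 13 decimal.
V_out = 0 + 13 × 0.128 V = 1.664 V.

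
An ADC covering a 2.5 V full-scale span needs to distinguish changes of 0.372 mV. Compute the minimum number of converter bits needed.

13 bits

Number of steps required ≥ 2.5 V / 0.372 mV = 6720.43.
Need 2^N ≥ 6720.43; 2^12 = 4096, 2^13 = 8192.
Minimum N = 13.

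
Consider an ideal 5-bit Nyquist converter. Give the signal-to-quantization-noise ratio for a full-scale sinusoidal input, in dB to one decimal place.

31.9 dB

SNR ≈ 6.02·N + 1.76 dB = 6.02·5 + 1.76 = 31.86 dB.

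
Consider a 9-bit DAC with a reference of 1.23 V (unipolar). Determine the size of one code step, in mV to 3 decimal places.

2.402 mV

Full-scale span = 1.23 V.
LSB = 1.23 / 2^9 = 1.23 / 512 = 0.00240234 V = 2.402 mV.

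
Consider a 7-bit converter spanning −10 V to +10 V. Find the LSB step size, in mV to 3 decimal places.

Full-scale span = 20 V.
LSB = 20 / 2^7 = 20 / 128 = 0.15625 V = 156.250 mV.

156.250 mV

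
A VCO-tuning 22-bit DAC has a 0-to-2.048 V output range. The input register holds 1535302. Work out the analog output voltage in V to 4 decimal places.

0.7497 V

LSB = 2.048 V / 2^22 = 0.49 µV.
V_out = 0 + 1535302 × 4.88281e-07 V = 0.749659 V.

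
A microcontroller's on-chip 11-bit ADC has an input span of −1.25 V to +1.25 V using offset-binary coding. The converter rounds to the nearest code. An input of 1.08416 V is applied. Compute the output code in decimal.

code 1912

LSB = 2.5 V / 2048 = 1.221 mV.
Input sits at 1912.144 steps above V_low.
So the output code is 1912.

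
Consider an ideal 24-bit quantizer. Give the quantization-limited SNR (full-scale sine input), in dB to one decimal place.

146.2 dB

SNR ≈ 6.02·N + 1.76 dB = 6.02·24 + 1.76 = 146.24 dB.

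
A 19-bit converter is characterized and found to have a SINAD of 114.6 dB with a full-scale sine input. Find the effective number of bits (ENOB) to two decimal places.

ENOB = (SINAD − 1.76) / 6.02 = (114.6 − 1.76)/6.02 = 18.744.

18.74 bits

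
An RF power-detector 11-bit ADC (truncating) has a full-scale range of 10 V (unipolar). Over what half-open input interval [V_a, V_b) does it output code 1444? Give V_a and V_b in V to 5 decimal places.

[7.05078 V, 7.05566 V)

LSB = 10/2^11 = 4.883 mV.
V_a = V_low + 1444·LSB = 7.05078 V; V_b = V_low + 1445·LSB = 7.05566 V.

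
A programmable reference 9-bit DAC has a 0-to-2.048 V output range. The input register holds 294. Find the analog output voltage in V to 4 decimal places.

1.1760 V

LSB = 2.048 V / 2^9 = 4.000 mV.
V_out = 0 + 294 × 0.004 V = 1.176 V.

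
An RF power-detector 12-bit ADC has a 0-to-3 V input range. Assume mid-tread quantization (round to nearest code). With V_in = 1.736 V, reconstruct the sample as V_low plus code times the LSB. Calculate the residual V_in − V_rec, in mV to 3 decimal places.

LSB = 3/2^12 = 0.732 mV.
Scaled input = 2370.2187 LSBs, so code = 2370.
Reconstructed: 1.7358398 V.
V_in − V_rec = 0.000160156 V = 0.160 mV.

0.160 mV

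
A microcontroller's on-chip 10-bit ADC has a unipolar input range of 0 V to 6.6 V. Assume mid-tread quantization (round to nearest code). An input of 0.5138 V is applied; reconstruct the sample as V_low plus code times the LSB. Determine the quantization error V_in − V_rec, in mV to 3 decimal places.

LSB = 6.6/2^10 = 6.445 mV.
Scaled input = 79.7168 LSBs, so code = 80.
Code 80 maps back to 0 + 80×0.00644531 V = 0.515625 V.
V_in − V_rec = -0.001825 V = -1.825 mV.

-1.825 mV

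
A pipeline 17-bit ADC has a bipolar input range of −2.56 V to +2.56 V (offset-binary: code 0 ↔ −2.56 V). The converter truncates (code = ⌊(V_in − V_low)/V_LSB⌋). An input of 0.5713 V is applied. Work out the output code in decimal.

LSB = 5.12 V / 131072 = 39.06 µV.
(V_in − V_low)/LSB = (0.5713 − (−2.56)) / 3.90625e-05 = 80161.280.
So the output code is 80161.

code 80161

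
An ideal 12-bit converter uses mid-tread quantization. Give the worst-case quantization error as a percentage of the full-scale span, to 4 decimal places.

0.0122 %

Rounding → worst-case error = ½ LSB = V_FS/2^13, so 100/8192 = 0.012207 % of full scale.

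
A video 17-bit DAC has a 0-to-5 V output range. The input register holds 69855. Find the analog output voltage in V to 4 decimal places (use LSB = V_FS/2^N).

2.6648 V

LSB = 5 V / 2^17 = 38.15 µV.
V_out = 0 + 69855 × 3.8147e-05 V = 2.66476 V.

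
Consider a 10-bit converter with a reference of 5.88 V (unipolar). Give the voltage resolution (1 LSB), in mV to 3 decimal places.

5.742 mV

Full-scale span = 5.88 V.
LSB = 5.88 / 2^10 = 5.88 / 1024 = 0.00574219 V = 5.742 mV.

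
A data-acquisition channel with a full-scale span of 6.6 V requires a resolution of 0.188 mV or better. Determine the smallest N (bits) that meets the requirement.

Number of steps required ≥ 6.6 V / 0.188 mV = 35106.38.
Need 2^N ≥ 35106.38; 2^15 = 32768, 2^16 = 65536.
Minimum N = 16.

16 bits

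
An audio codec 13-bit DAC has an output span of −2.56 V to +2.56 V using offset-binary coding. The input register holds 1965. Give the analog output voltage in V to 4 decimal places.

LSB = 5.12 V / 2^13 = 0.625 mV.
V_out = (−2.56) + 1965 × 0.000625 V = -1.33187 V.

-1.3319 V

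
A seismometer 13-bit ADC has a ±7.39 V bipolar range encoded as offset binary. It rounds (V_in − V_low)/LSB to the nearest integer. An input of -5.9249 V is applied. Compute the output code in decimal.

code 812

LSB = 14.78 V / 8192 = 1.804 mV.
(V_in − V_low)/LSB = (-5.9249 − (−7.39)) / 0.0018042 = 812.050.
round(812.050) = 812.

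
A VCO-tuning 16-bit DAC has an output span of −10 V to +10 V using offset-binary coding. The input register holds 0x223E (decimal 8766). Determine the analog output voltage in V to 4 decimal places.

-7.3248 V

LSB = 20 V / 2^16 = 305.18 µV.
Code 0x223E = 8766 decimal.
V_out = (−10) + 8766 × 0.000305176 V = -7.32483 V.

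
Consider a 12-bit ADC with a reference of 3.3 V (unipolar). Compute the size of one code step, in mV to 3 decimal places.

0.806 mV

Full-scale span = 3.3 V.
LSB = 3.3 / 2^12 = 3.3 / 4096 = 0.000805664 V = 0.806 mV.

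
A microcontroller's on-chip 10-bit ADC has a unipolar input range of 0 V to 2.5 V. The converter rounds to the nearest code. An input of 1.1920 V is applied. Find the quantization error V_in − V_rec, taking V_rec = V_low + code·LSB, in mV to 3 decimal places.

One LSB is 2.5 V / 1024 = 2.441 mV.
Scaled input = 488.2432 LSBs, so code = 488.
V_rec = 0 + 488·0.00244141 = 1.1914062 V.
Difference: 0.00059375 V → 0.594 mV.

0.594 mV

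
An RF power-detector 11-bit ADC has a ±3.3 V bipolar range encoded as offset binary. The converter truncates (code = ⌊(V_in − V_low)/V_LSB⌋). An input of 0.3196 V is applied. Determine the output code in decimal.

code 1123

With 2048 levels over 6.6 V, one step is 3.223 mV.
(V_in − V_low)/LSB = (0.3196 − (−3.3)) / 0.00322266 = 1123.173.
⌊·⌋(1123.173) = 1123.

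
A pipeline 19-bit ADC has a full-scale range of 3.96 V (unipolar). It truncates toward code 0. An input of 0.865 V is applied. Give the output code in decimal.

With 524288 levels over 3.96 V, one step is 7.55 µV.
(V_in − V_low)/LSB = (0.865 − 0) / 7.5531e-06 = 114522.505.
Floor → code 114522.

code 114522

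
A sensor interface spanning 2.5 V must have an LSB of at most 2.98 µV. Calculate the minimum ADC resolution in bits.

20 bits

Number of steps required ≥ 2.5 V / 2.98 µV = 838926.17.
Need 2^N ≥ 838926.17; 2^19 = 524288, 2^20 = 1048576.
Minimum N = 20.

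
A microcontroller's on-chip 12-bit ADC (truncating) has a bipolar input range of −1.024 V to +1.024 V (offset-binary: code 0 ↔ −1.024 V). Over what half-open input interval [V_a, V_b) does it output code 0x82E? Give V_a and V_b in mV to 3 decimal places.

[23.000 mV, 23.500 mV)

LSB = 2.048/2^12 = 0.500 mV.
Code 0x82E = 2094 decimal.
V_a = V_low + 2094·LSB = 0.023 V; V_b = V_low + 2095·LSB = 0.0235 V.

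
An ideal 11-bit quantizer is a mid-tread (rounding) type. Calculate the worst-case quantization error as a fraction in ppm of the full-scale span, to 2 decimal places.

Rounding → worst-case error = ½ LSB = V_FS/2^12, so 1e+06/4096 = 244.141 ppm of full scale.

244.14 ppm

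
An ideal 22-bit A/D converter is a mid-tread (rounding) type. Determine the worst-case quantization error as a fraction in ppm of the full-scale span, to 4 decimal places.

Rounding → worst-case error = ½ LSB = V_FS/2^23, so 1e+06/8388608 = 0.119209 ppm of full scale.

0.1192 ppm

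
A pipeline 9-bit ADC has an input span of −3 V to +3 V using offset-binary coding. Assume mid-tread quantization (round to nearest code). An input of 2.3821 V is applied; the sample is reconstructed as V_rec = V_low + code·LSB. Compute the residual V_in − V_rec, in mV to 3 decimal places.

One LSB is 6 V / 512 = 11.719 mV.
(V_in − V_low)/LSB = (2.3821 − (−3))/0.0117188 = 459.2725 → code 459 (round).
V_rec = (−3) + 459·0.0117188 = 2.3789062 V.
Difference: 0.00319375 V → 3.194 mV.

3.194 mV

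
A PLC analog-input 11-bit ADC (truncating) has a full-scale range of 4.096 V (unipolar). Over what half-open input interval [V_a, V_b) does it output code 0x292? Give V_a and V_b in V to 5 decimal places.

LSB = 4.096/2^11 = 2.000 mV.
Code 0x292 = 658 decimal.
V_a = V_low + 658·LSB = 1.316 V; V_b = V_low + 659·LSB = 1.318 V.

[1.31600 V, 1.31800 V)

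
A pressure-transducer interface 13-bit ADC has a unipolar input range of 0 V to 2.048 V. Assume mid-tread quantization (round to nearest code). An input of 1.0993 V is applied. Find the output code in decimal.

code 4397

Full-scale span = 2.048 V; LSB = 2.048/2^13 = 250.00 µV.
(V_in − V_low)/LSB = (1.0993 − 0) / 0.00025 = 4397.200.
round(4397.200) = 4397.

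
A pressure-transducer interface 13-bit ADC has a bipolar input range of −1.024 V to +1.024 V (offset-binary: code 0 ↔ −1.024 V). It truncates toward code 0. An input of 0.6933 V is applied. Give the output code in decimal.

code 6869

With 8192 levels over 2.048 V, one step is 250.00 µV.
Input sits at 6869.200 steps above V_low.
So the output code is 6869.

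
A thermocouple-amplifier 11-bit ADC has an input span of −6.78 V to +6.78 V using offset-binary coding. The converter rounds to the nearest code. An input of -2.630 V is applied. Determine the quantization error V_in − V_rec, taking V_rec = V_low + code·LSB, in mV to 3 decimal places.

-1.426 mV

LSB = 13.56/2^11 = 6.621 mV.
Scaled input = 626.7847 LSBs, so code = 627.
Reconstructed: -2.6285742 V.
V_in − V_rec = -0.00142578 V = -1.426 mV.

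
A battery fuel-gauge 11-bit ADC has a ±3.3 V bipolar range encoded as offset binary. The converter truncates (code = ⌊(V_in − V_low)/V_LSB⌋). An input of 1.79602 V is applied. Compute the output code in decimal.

code 1581

With 2048 levels over 6.6 V, one step is 3.223 mV.
(1.79602 − (−3.3)) / 0.00322266 = 1581.310 LSBs.
So the output code is 1581.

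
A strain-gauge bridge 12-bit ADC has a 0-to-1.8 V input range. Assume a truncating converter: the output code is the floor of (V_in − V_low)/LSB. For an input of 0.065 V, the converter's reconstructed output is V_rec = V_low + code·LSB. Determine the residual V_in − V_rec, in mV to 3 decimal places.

0.400 mV

One LSB is 1.8 V / 4096 = 439.45 µV.
(0.065 − 0)/0.000439453 = 147.9111; ⌊·⌋ gives code 147.
V_rec = 0 + 147·0.000439453 = 0.064599609 V.
V_in − V_rec = 0.000400391 V = 0.400 mV.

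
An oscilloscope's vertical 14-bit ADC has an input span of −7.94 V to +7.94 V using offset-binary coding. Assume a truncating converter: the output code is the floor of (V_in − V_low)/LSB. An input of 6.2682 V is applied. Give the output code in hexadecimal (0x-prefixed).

LSB = 15.88 V / 16384 = 0.969 mV.
Input sits at 14659.140 steps above V_low.
⌊·⌋(14659.140) = 14659.
In hexadecimal (0x-prefixed): 0x3943.

code 0x3943 (decimal 14659)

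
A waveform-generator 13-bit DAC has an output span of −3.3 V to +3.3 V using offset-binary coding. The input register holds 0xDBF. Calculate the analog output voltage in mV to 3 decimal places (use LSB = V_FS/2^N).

-464.868 mV

LSB = 6.6 V / 2^13 = 0.806 mV.
Code 0xDBF = 3519 decimal.
V_out = (−3.3) + 3519 × 0.000805664 V = -0.464868 V.
= -464.868 mV.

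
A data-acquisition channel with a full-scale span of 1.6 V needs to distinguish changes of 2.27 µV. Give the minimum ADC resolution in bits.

20 bits

Number of steps required ≥ 1.6 V / 2.27 µV = 704845.81.
Need 2^N ≥ 704845.81; 2^19 = 524288, 2^20 = 1048576.
Minimum N = 20.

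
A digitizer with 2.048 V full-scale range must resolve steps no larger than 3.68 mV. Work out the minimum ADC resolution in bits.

10 bits

Number of steps required ≥ 2.048 V / 3.68 mV = 556.52.
Need 2^N ≥ 556.52; 2^9 = 512, 2^10 = 1024.
Minimum N = 10.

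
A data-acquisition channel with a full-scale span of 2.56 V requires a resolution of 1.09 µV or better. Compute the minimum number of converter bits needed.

Number of steps required ≥ 2.56 V / 1.09 µV = 2348623.85.
Need 2^N ≥ 2348623.85; 2^21 = 2097152, 2^22 = 4194304.
Minimum N = 22.

22 bits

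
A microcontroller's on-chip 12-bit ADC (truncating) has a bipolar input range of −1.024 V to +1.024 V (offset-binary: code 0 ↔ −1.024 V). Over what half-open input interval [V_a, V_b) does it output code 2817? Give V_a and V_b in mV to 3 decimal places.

LSB = 2.048/2^12 = 0.500 mV.
V_a = V_low + 2817·LSB = 0.3845 V; V_b = V_low + 2818·LSB = 0.385 V.

[384.500 mV, 385.000 mV)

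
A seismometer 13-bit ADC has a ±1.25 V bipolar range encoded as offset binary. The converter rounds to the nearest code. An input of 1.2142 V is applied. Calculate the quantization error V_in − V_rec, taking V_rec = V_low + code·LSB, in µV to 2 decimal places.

One LSB is 2.5 V / 8192 = 305.18 µV.
Scaled input = 8074.6906 LSBs, so code = 8075.
Code 8075 maps back to (−1.25) + 8075×0.000305176 V = 1.2142944 V.
Difference: -9.44336e-05 V → -94.43 µV.

-94.43 µV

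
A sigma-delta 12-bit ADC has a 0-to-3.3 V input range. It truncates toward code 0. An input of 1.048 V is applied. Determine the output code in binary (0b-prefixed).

code 0b10100010100 (decimal 1300)

With 4096 levels over 3.3 V, one step is 0.806 mV.
Input sits at 1300.790 steps above V_low.
So the output code is 1300.
In binary (0b-prefixed): 0b10100010100.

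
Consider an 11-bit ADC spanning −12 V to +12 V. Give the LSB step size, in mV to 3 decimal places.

11.719 mV

Full-scale span = 24 V.
LSB = 24 / 2^11 = 24 / 2048 = 0.0117188 V = 11.719 mV.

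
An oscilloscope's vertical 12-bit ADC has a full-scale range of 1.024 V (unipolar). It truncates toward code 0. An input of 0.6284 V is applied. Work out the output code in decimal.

code 2513

With 4096 levels over 1.024 V, one step is 250.00 µV.
(0.6284 − 0) / 0.00025 = 2513.600 LSBs.
⌊·⌋(2513.600) = 2513.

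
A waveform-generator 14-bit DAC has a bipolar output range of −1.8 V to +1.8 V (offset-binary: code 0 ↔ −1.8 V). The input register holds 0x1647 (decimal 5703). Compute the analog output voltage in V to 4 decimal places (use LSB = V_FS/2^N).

LSB = 3.6 V / 2^14 = 219.73 µV.
Code 0x1647 = 5703 decimal.
V_out = (−1.8) + 5703 × 0.000219727 V = -0.546899 V.

-0.5469 V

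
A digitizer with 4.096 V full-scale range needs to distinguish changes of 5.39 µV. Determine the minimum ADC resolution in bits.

Number of steps required ≥ 4.096 V / 5.39 µV = 759925.79.
Need 2^N ≥ 759925.79; 2^19 = 524288, 2^20 = 1048576.
Minimum N = 20.

20 bits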